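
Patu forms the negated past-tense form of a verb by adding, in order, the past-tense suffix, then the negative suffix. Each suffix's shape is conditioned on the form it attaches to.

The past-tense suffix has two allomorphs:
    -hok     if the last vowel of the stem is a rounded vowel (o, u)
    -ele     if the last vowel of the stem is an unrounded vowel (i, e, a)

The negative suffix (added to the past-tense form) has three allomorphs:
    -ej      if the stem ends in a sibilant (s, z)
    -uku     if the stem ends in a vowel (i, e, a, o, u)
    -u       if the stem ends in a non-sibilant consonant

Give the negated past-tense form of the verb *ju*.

juhoku

The last vowel of *ju* is /u/, which is a rounded vowel, so the past-tense suffix is -hok, giving *juhok*.
The final sound of the past-tense form *juhok* is /k/, which is a non-sibilant consonant, so the negative suffix is -u, giving *juhoku*.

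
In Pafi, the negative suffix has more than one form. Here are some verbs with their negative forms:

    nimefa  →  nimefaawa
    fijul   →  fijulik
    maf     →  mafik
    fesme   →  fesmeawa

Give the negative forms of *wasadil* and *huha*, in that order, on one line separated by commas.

wasadilik, huhaawa

Looking at the final sound of each stem: -ik when the stem ends in a consonant (*fijul*, *maf*); -awa when the stem ends in a vowel (*nimefa*, *fesme*).
The final sound of *wasadil* is /l/, which is a consonant, so the suffix is -ik, giving *wasadilik*.
*huha* — final sound /a/ (a vowel) → -awa → *huhaawa*.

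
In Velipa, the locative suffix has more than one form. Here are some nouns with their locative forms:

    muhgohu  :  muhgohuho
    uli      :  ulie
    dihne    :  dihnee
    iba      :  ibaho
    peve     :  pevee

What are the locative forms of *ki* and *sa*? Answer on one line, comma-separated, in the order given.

kie, saho

The suffix is conditioned by the last vowel: -e when the last vowel of the stem is a front vowel (*uli*, *dihne*, *peve*); -ho when the last vowel of the stem is a back vowel (*muhgohu*, *iba*).
*ki*: last vowel = /i/, a front vowel → -e → *kie*.
Since the last vowel of *sa* is /a/ (a back vowel), it takes -ho, giving *saho*.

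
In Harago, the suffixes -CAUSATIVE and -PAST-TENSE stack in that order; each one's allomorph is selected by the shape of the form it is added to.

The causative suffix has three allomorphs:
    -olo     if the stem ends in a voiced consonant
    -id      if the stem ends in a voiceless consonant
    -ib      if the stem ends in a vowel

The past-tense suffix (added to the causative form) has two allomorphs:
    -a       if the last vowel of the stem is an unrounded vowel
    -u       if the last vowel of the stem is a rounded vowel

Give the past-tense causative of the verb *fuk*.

*fuk* — final sound /k/ (a voiceless consonant) → -id → *fukid*.
The last vowel of the causative form *fukid* is /i/, which is an unrounded vowel, so the past-tense suffix is -a, giving *fukida*.

fukida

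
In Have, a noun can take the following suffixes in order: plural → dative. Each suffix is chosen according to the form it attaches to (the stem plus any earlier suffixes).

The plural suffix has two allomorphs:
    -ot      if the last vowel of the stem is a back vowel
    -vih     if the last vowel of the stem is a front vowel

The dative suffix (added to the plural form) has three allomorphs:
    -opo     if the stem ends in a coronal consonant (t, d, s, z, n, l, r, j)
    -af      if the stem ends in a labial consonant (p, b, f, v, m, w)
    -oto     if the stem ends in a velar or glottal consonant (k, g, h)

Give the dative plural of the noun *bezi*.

bezivihoto

Since the last vowel of *bezi* is /i/ (a front vowel), it takes -vih, giving *bezivih*.
The plural form *bezivih* — final consonant /h/ (velar/glottal) → -oto → *bezivihoto*.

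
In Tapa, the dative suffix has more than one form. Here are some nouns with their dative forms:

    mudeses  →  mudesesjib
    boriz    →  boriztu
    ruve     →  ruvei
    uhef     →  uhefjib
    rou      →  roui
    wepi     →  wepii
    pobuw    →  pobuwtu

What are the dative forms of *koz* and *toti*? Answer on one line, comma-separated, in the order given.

The pattern is voicing of the final sound: -jib when the stem ends in a voiceless consonant (*mudeses*, *uhef*); -tu when the stem ends in a voiced consonant (*boriz*, *pobuw*); -i when the stem ends in a vowel (*ruve*, *rou*, *wepi*).
Since the final sound of *koz* is /z/ (a voiced consonant), it takes -tu, giving *koztu*.
The final sound of *toti* is /i/, which is a vowel, so the suffix is -i, giving *totii*.

koztu, totii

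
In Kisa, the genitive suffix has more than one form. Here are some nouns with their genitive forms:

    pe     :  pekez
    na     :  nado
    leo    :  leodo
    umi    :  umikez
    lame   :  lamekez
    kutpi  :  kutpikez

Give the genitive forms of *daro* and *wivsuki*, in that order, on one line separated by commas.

The pattern is front/back vowel harmony: -kez when the last vowel of the stem is a front vowel (*pe*, *umi*, *lame*, *kutpi*); -do when the last vowel of the stem is a back vowel (*na*, *leo*).
*daro*: last vowel = /o/, a back vowel → -do → *darodo*.
Since the last vowel of *wivsuki* is /i/ (a front vowel), it takes -kez, giving *wivsukikez*.

darodo, wivsukikez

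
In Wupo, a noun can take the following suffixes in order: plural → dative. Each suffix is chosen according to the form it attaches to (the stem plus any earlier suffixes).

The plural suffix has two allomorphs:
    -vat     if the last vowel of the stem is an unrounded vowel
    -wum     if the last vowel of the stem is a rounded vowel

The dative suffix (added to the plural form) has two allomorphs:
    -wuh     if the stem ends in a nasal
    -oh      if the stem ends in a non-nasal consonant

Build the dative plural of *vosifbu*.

vosifbuwumwuh

The last vowel of *vosifbu* is /u/, which is a rounded vowel, so the plural suffix is -wum, giving *vosifbuwum*.
Since the final consonant of the plural form *vosifbuwum* is /m/ (a nasal), it takes -wuh, giving *vosifbuwumwuh*.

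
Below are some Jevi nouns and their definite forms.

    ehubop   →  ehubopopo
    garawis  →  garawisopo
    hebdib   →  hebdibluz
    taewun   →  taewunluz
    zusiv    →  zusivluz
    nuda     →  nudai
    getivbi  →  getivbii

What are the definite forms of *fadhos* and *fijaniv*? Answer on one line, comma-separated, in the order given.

The suffix is conditioned by the final sound: -opo when the stem ends in a voiceless consonant (*ehubop*, *garawis*); -luz when the stem ends in a voiced consonant (*hebdib*, *taewun*, *zusiv*); -i when the stem ends in a vowel (*nuda*, *getivbi*).
*fadhos* — final sound /s/ (a voiceless consonant) → -opo → *fadhosopo*.
The final sound of *fijaniv* is /v/, which is a voiced consonant, so the suffix is -luz, giving *fijanivluz*.

fadhosopo, fijanivluz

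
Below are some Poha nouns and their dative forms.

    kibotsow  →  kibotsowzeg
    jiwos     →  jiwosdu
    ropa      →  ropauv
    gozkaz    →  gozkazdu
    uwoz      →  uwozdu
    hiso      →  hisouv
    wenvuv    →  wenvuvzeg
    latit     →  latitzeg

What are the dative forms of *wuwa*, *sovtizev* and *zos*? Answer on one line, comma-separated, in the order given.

The suffix is conditioned by the final sound: -du when the stem ends in a sibilant (*jiwos*, *gozkaz*, *uwoz*); -zeg when the stem ends in a non-sibilant consonant (*kibotsow*, *wenvuv*, *latit*); -uv when the stem ends in a vowel (*ropa*, *hiso*).
Since the final sound of *wuwa* is /a/ (a vowel), it takes -uv, giving *wuwauv*.
The final sound of *sovtizev* is /v/, which is a non-sibilant consonant, so the suffix is -zeg, giving *sovtizevzeg*.
The final sound of *zos* is /s/, which is a sibilant, so the suffix is -du, giving *zosdu*.

wuwauv, sovtizevzeg, zosdu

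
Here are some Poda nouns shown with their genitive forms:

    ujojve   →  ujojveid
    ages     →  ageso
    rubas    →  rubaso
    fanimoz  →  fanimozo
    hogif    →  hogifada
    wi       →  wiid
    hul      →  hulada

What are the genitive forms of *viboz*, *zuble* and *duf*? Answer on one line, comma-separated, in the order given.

The pattern is sibilance of the final sound: -o when the stem ends in a sibilant (*ages*, *rubas*, *fanimoz*); -ada when the stem ends in a non-sibilant consonant (*hogif*, *hul*); -id when the stem ends in a vowel (*ujojve*, *wi*).
*viboz* — final sound /z/ (a sibilant) → -o → *vibozo*.
*zuble*: final sound = /e/, a vowel → -id → *zubleid*.
*duf*: final sound = /f/, a non-sibilant consonant → -ada → *dufada*.

vibozo, zubleid, dufada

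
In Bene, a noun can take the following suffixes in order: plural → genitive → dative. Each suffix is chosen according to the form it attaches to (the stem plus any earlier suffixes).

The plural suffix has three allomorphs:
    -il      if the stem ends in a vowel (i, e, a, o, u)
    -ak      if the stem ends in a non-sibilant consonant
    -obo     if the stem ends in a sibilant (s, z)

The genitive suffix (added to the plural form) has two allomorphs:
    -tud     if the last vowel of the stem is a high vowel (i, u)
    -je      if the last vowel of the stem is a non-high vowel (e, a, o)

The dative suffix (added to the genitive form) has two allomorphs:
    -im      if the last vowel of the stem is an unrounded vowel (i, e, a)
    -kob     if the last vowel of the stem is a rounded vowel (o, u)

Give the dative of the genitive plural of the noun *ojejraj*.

ojejrajakjeim

The final sound of *ojejraj* is /j/, which is a non-sibilant consonant, so the plural suffix is -ak, giving *ojejrajak*.
The plural form *ojejrajak* — last vowel /a/ (a non-high vowel) → -je → *ojejrajakje*.
The genitive form *ojejrajakje*: last vowel = /e/, an unrounded vowel → -im → *ojejrajakjeim*.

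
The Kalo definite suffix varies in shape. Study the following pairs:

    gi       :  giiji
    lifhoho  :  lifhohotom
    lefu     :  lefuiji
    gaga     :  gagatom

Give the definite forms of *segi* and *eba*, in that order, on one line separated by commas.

The alternation tracks the last vowel of the stem — -iji when the last vowel of the stem is a high vowel (*gi*, *lefu*); -tom when the last vowel of the stem is a non-high vowel (*lifhoho*, *gaga*).
The last vowel of *segi* is /i/, which is a high vowel, so the suffix is -iji, giving *segiiji*.
The last vowel of *eba* is /a/, which is a non-high vowel, so the suffix is -tom, giving *ebatom*.

segiiji, ebatom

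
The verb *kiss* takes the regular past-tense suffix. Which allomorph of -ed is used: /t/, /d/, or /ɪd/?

/t/

The stem *kiss* ends in a voiceless consonant other than /t/.
The -ed suffix is realized as /ɪd/ after /t, d/; as /t/ after other voiceless consonants; and as /d/ after other voiced sounds.
So -ed on *kiss* is pronounced /t/.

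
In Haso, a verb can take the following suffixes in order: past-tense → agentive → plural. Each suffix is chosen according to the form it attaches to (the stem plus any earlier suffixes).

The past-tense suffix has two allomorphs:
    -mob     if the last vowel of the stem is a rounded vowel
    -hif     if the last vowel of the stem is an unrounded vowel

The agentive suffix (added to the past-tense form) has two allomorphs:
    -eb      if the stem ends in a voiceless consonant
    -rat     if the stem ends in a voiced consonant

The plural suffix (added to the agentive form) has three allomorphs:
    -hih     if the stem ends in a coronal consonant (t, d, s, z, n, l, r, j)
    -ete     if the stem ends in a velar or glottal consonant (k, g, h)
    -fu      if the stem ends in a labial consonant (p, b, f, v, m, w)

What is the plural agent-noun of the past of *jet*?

Since the last vowel of *jet* is /e/ (an unrounded vowel), it takes -hif, giving *jethif*.
Since the final consonant of the past-tense form *jethif* is /f/ (voiceless), it takes -eb, giving *jethifeb*.
The final consonant of the agentive form *jethifeb* is /b/, which is labial, so the plural suffix is -fu, giving *jethifebfu*.

jethifebfu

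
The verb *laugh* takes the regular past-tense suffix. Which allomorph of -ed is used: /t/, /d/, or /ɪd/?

/t/

The stem *laugh* ends in a voiceless consonant other than /t/.
The -ed suffix is realized as /ɪd/ after /t, d/; as /t/ after other voiceless consonants; and as /d/ after other voiced sounds.
So -ed on *laugh* is pronounced /t/.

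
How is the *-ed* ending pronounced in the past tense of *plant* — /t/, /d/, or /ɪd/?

/ɪd/

The stem *plant* ends in /t/ or /d/.
The -ed suffix is realized as /ɪd/ after /t, d/; as /t/ after other voiceless consonants; and as /d/ after other voiced sounds.
So -ed on *plant* is pronounced /ɪd/.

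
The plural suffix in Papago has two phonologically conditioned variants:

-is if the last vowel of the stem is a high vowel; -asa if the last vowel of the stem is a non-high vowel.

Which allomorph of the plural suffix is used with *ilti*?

*ilti*: last vowel = /i/, a high vowel → -is.

-is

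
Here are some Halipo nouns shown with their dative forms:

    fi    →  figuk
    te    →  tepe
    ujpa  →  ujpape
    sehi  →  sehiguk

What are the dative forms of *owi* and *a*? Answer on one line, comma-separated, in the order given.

owiguk, ape

The alternation tracks the last vowel of the stem — -guk when the last vowel of the stem is a high vowel (*fi*, *sehi*); -pe when the last vowel of the stem is a non-high vowel (*te*, *ujpa*).
Since the last vowel of *owi* is /i/ (a high vowel), it takes -guk, giving *owiguk*.
*a*: last vowel = /a/, a non-high vowel → -pe → *ape*.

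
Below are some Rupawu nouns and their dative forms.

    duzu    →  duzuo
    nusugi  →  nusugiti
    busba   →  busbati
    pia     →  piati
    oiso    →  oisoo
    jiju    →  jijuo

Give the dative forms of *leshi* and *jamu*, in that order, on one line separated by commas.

The alternation tracks the last vowel of the stem — -o when the last vowel of the stem is a rounded vowel (*duzu*, *oiso*, *jiju*); -ti when the last vowel of the stem is an unrounded vowel (*nusugi*, *busba*, *pia*).
The last vowel of *leshi* is /i/, which is an unrounded vowel, so the suffix is -ti, giving *leshiti*.
The last vowel of *jamu* is /u/, which is a rounded vowel, so the suffix is -o, giving *jamuo*.

leshiti, jamuo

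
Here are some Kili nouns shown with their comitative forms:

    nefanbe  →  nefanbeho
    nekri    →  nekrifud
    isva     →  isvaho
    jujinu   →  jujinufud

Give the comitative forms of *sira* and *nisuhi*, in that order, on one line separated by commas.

The pattern is height harmony: -fud when the last vowel of the stem is a high vowel (*nekri*, *jujinu*); -ho when the last vowel of the stem is a non-high vowel (*nefanbe*, *isva*).
*sira*: last vowel = /a/, a non-high vowel → -ho → *siraho*.
The last vowel of *nisuhi* is /i/, which is a high vowel, so the suffix is -fud, giving *nisuhifud*.

siraho, nisuhifud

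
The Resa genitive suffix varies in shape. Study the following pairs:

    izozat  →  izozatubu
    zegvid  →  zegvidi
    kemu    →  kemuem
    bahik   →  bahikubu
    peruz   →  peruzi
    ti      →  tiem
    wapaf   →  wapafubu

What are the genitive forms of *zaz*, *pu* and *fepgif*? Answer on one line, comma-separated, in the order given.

The alternation tracks the final sound of the stem — -ubu when the stem ends in a voiceless consonant (*izozat*, *bahik*, *wapaf*); -i when the stem ends in a voiced consonant (*zegvid*, *peruz*); -em when the stem ends in a vowel (*kemu*, *ti*).
*zaz* — final sound /z/ (a voiced consonant) → -i → *zazi*.
*pu*: final sound = /u/, a vowel → -em → *puem*.
*fepgif*: final sound = /f/, a voiceless consonant → -ubu → *fepgifubu*.

zazi, puem, fepgifubu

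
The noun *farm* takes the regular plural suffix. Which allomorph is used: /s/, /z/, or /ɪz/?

/z/

The stem *farm* ends in a voiced non-sibilant sound.
The plural suffix surfaces as /ɪz/ after sibilants, /s/ after other voiceless consonants, and /z/ after other voiced sounds.
So the plural -s on *farm* is pronounced /z/.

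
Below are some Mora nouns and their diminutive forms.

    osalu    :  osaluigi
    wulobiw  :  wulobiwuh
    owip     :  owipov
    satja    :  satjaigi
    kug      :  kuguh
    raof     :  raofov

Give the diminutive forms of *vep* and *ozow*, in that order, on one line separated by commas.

Looking at the final sound of each stem: -ov when the stem ends in a voiceless consonant (*owip*, *raof*); -uh when the stem ends in a voiced consonant (*wulobiw*, *kug*); -igi when the stem ends in a vowel (*osalu*, *satja*).
The final sound of *vep* is /p/, which is a voiceless consonant, so the suffix is -ov, giving *vepov*.
Since the final sound of *ozow* is /w/ (a voiced consonant), it takes -uh, giving *ozowuh*.

vepov, ozowuh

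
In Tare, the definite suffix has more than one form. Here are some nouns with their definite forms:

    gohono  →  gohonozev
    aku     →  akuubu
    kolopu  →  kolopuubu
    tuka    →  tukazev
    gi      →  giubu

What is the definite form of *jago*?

The alternation tracks the last vowel of the stem — -ubu when the last vowel of the stem is a high vowel (*aku*, *kolopu*, *gi*); -zev when the last vowel of the stem is a non-high vowel (*gohono*, *tuka*).
*jago* — last vowel /o/ (a non-high vowel) → -zev → *jagozev*.

jagozev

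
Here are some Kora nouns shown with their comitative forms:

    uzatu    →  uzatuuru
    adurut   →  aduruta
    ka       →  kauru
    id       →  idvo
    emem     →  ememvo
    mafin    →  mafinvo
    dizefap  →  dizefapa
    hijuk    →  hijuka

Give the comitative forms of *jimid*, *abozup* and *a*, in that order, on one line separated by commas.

The pattern is voicing of the final sound: -a when the stem ends in a voiceless consonant (*adurut*, *dizefap*, *hijuk*); -vo when the stem ends in a voiced consonant (*id*, *emem*, *mafin*); -uru when the stem ends in a vowel (*uzatu*, *ka*).
*jimid*: final sound = /d/, a voiced consonant → -vo → *jimidvo*.
Since the final sound of *abozup* is /p/ (a voiceless consonant), it takes -a, giving *abozupa*.
*a*: final sound = /a/, a vowel → -uru → *auru*.

jimidvo, abozupa, auru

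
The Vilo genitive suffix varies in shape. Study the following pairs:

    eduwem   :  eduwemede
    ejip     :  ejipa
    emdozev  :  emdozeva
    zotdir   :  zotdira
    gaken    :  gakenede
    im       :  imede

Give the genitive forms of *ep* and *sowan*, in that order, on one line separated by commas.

epa, sowanede

Looking at the final consonant of each stem: -ede when the stem ends in a nasal (*eduwem*, *gaken*, *im*); -a when the stem ends in a non-nasal consonant (*ejip*, *emdozev*, *zotdir*).
The final consonant of *ep* is /p/, which is non-nasal, so the suffix is -a, giving *epa*.
*sowan*: final consonant = /n/, a nasal → -ede → *sowanede*.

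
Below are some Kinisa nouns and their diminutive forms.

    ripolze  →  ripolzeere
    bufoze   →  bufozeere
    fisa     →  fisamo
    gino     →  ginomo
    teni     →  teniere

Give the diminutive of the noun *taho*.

Looking at the last vowel of each stem: -ere when the last vowel of the stem is a front vowel (*ripolze*, *bufoze*, *teni*); -mo when the last vowel of the stem is a back vowel (*fisa*, *gino*).
*taho*: last vowel = /o/, a back vowel → -mo → *tahomo*.

tahomo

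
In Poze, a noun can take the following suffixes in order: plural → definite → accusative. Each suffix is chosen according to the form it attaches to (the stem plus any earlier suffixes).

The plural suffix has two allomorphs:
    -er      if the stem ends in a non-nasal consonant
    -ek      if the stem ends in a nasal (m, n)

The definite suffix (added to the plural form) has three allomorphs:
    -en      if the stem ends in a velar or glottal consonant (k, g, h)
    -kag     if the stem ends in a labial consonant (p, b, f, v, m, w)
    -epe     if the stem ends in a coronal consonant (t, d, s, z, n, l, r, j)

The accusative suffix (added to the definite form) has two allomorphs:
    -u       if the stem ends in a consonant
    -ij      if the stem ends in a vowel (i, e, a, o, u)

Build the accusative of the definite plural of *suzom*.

Since the final consonant of *suzom* is /m/ (a nasal), it takes -ek, giving *suzomek*.
The plural form *suzomek*: final consonant = /k/, velar/glottal → -en → *suzomeken*.
The definite form *suzomeken* — final sound /n/ (a consonant) → -u → *suzomekenu*.

suzomekenu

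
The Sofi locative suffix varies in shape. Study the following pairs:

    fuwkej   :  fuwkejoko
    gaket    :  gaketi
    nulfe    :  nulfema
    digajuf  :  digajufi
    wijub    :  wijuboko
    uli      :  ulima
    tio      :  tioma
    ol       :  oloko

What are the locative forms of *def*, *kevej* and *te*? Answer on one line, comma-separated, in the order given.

The suffix is conditioned by the final sound: -i when the stem ends in a voiceless consonant (*gaket*, *digajuf*); -oko when the stem ends in a voiced consonant (*fuwkej*, *wijub*, *ol*); -ma when the stem ends in a vowel (*nulfe*, *uli*, *tio*).
Since the final sound of *def* is /f/ (a voiceless consonant), it takes -i, giving *defi*.
The final sound of *kevej* is /j/, which is a voiced consonant, so the suffix is -oko, giving *kevejoko*.
*te*: final sound = /e/, a vowel → -ma → *tema*.

defi, kevejoko, tema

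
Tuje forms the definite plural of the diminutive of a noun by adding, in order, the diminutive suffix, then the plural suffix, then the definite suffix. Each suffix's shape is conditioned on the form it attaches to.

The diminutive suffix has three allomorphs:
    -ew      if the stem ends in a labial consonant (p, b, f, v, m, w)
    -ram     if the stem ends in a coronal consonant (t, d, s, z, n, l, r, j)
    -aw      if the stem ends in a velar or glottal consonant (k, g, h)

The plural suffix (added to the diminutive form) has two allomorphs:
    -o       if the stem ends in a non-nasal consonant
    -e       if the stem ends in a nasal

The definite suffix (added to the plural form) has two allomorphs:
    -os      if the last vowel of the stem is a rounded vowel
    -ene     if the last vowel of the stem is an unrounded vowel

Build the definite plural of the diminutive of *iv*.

*iv* — final consonant /v/ (labial) → -ew → *ivew*.
Since the final consonant of the diminutive form *ivew* is /w/ (non-nasal), it takes -o, giving *ivewo*.
The plural form *ivewo* — last vowel /o/ (a rounded vowel) → -os → *ivewoos*.

ivewoos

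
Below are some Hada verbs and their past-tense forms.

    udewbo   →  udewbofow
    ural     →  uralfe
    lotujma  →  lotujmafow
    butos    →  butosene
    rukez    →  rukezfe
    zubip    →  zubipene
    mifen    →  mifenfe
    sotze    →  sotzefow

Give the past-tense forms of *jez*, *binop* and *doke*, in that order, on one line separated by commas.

jezfe, binopene, dokefow

Looking at the final sound of each stem: -ene when the stem ends in a voiceless consonant (*butos*, *zubip*); -fe when the stem ends in a voiced consonant (*ural*, *rukez*, *mifen*); -fow when the stem ends in a vowel (*udewbo*, *lotujma*, *sotze*).
*jez*: final sound = /z/, a voiced consonant → -fe → *jezfe*.
*binop* — final sound /p/ (a voiceless consonant) → -ene → *binopene*.
Since the final sound of *doke* is /e/ (a vowel), it takes -fow, giving *dokefow*.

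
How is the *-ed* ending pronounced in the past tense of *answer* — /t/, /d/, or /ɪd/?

/d/

The stem *answer* ends in a voiced sound other than /d/.
The -ed suffix is realized as /ɪd/ after /t, d/; as /t/ after other voiceless consonants; and as /d/ after other voiced sounds.
So -ed on *answer* is pronounced /d/.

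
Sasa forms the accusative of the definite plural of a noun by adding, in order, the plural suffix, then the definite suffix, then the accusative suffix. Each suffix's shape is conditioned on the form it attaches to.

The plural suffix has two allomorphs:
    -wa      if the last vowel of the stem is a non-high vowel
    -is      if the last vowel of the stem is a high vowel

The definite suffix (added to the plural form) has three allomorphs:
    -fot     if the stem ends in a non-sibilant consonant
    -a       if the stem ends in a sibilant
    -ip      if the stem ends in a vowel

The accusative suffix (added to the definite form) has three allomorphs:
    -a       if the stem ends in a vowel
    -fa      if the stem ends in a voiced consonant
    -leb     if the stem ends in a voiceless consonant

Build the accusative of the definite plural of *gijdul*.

The last vowel of *gijdul* is /u/, which is a high vowel, so the plural suffix is -is, giving *gijdulis*.
Since the final sound of the plural form *gijdulis* is /s/ (a sibilant), it takes -a, giving *gijdulisa*.
The definite form *gijdulisa* — final sound /a/ (a vowel) → -a → *gijdulisaa*.

gijdulisaa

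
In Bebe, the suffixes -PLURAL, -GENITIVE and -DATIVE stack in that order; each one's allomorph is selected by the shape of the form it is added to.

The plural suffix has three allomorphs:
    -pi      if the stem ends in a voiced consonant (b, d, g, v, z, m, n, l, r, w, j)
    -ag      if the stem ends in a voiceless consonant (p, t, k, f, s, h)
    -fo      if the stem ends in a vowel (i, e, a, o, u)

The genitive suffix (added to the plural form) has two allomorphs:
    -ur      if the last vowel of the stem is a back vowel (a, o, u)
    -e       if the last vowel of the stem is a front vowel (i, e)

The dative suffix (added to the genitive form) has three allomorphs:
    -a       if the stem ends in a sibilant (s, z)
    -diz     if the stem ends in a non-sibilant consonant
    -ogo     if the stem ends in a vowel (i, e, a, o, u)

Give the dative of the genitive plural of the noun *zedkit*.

zedkitagurdiz

*zedkit*: final sound = /t/, a voiceless consonant → -ag → *zedkitag*.
Since the last vowel of the plural form *zedkitag* is /a/ (a back vowel), it takes -ur, giving *zedkitagur*.
The genitive form *zedkitagur*: final sound = /r/, a non-sibilant consonant → -diz → *zedkitagurdiz*.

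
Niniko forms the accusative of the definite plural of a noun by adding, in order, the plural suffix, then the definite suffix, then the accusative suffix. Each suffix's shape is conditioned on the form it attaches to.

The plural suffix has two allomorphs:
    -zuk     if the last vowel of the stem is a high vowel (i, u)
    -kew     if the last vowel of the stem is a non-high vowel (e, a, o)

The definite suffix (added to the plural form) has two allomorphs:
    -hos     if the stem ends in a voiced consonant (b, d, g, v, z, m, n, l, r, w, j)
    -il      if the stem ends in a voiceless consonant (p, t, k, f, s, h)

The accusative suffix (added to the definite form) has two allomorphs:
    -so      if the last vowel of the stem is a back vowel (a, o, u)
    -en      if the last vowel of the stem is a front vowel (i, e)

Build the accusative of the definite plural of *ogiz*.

The last vowel of *ogiz* is /i/, which is a high vowel, so the plural suffix is -zuk, giving *ogizzuk*.
The plural form *ogizzuk*: final consonant = /k/, voiceless → -il → *ogizzukil*.
The definite form *ogizzukil*: last vowel = /i/, a front vowel → -en → *ogizzukilen*.

ogizzukilen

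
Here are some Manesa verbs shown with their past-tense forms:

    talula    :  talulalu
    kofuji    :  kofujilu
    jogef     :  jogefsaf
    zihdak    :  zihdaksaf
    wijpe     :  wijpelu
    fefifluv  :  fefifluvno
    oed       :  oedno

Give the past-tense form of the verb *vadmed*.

Looking at the final sound of each stem: -saf when the stem ends in a voiceless consonant (*jogef*, *zihdak*); -no when the stem ends in a voiced consonant (*fefifluv*, *oed*); -lu when the stem ends in a vowel (*talula*, *kofuji*, *wijpe*).
*vadmed* — final sound /d/ (a voiced consonant) → -no → *vadmedno*.

vadmedno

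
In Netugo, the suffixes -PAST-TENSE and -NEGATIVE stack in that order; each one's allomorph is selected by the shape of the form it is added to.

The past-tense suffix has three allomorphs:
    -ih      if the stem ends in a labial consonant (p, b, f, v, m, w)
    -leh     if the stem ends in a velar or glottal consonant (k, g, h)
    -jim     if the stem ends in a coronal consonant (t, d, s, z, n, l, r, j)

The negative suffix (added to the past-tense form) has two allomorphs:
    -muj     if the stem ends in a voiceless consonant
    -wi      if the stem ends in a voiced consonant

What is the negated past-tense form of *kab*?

*kab* — final consonant /b/ (labial) → -ih → *kabih*.
The past-tense form *kabih* — final consonant /h/ (voiceless) → -muj → *kabihmuj*.

kabihmuj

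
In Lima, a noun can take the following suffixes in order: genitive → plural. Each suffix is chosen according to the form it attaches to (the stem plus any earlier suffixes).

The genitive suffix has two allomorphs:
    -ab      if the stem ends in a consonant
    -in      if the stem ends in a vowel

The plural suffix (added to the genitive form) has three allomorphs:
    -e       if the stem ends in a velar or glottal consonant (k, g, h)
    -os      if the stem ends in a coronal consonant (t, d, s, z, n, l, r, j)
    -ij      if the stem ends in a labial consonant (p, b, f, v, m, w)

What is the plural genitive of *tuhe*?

tuheinos

Since the final sound of *tuhe* is /e/ (a vowel), it takes -in, giving *tuhein*.
The genitive form *tuhein* — final consonant /n/ (coronal) → -os → *tuheinos*.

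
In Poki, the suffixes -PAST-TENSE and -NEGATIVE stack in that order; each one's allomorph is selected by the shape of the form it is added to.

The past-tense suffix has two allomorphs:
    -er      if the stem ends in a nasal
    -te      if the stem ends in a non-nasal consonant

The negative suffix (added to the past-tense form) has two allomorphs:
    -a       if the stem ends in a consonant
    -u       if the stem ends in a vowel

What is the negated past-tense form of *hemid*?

hemidteu

*hemid*: final consonant = /d/, non-nasal → -te → *hemidte*.
The final sound of the past-tense form *hemidte* is /e/, which is a vowel, so the negative suffix is -u, giving *hemidteu*.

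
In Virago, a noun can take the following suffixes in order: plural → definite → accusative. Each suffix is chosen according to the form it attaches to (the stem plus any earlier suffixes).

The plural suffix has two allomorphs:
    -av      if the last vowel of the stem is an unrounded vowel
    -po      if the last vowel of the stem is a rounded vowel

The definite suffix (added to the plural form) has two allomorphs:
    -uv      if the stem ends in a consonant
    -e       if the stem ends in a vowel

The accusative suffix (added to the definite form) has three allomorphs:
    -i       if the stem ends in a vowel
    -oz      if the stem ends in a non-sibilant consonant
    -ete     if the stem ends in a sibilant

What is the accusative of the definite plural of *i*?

The last vowel of *i* is /i/, which is an unrounded vowel, so the plural suffix is -av, giving *iav*.
The final sound of the plural form *iav* is /v/, which is a consonant, so the definite suffix is -uv, giving *iavuv*.
Since the final sound of the definite form *iavuv* is /v/ (a non-sibilant consonant), it takes -oz, giving *iavuvoz*.

iavuvoz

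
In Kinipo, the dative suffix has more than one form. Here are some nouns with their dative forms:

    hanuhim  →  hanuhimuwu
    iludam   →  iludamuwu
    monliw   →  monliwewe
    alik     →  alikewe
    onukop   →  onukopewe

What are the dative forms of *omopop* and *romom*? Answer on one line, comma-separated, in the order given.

omopopewe, romomuwu

The suffix is conditioned by the final consonant: -uwu when the stem ends in a nasal (*hanuhim*, *iludam*); -ewe when the stem ends in a non-nasal consonant (*monliw*, *alik*, *onukop*).
Since the final consonant of *omopop* is /p/ (non-nasal), it takes -ewe, giving *omopopewe*.
*romom*: final consonant = /m/, a nasal → -uwu → *romomuwu*.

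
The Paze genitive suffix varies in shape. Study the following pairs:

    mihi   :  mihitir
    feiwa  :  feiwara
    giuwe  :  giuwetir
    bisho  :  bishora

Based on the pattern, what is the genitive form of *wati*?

Looking at the last vowel of each stem: -tir when the last vowel of the stem is a front vowel (*mihi*, *giuwe*); -ra when the last vowel of the stem is a back vowel (*feiwa*, *bisho*).
*wati*: last vowel = /i/, a front vowel → -tir → *watitir*.

watitir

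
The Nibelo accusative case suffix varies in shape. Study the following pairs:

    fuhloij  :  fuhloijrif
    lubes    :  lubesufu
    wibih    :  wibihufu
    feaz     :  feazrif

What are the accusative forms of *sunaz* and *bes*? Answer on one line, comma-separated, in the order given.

sunazrif, besufu

The suffix is conditioned by the final consonant: -ufu when the stem ends in a voiceless consonant (*lubes*, *wibih*); -rif when the stem ends in a voiced consonant (*fuhloij*, *feaz*).
The final consonant of *sunaz* is /z/, which is voiced, so the suffix is -rif, giving *sunazrif*.
The final consonant of *bes* is /s/, which is voiceless, so the suffix is -ufu, giving *besufu*.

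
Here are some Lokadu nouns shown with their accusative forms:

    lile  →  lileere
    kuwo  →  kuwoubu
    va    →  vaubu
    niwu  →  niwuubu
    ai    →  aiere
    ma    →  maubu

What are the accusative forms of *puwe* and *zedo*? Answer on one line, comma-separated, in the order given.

Looking at the last vowel of each stem: -ere when the last vowel of the stem is a front vowel (*lile*, *ai*); -ubu when the last vowel of the stem is a back vowel (*kuwo*, *va*, *niwu*, *ma*).
*puwe*: last vowel = /e/, a front vowel → -ere → *puweere*.
The last vowel of *zedo* is /o/, which is a back vowel, so the suffix is -ubu, giving *zedoubu*.

puweere, zedoubu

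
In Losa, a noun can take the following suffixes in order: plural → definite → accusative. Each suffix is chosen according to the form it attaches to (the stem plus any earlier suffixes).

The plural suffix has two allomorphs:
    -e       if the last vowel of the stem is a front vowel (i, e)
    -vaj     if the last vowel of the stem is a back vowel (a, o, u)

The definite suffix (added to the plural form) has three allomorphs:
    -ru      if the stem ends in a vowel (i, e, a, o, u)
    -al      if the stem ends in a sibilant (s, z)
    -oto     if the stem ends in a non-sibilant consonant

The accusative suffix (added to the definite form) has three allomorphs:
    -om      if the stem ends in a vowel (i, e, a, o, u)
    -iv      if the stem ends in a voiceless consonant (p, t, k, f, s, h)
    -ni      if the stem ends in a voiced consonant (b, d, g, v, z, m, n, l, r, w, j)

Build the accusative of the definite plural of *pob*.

pobvajotoom

*pob* — last vowel /o/ (a back vowel) → -vaj → *pobvaj*.
Since the final sound of the plural form *pobvaj* is /j/ (a non-sibilant consonant), it takes -oto, giving *pobvajoto*.
Since the final sound of the definite form *pobvajoto* is /o/ (a vowel), it takes -om, giving *pobvajotoom*.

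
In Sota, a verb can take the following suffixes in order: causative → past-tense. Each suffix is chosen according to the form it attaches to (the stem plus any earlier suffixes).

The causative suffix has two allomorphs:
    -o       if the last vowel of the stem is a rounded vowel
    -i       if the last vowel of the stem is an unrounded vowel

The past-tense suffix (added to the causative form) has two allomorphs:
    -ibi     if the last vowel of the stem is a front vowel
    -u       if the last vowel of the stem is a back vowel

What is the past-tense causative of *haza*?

hazaiibi

*haza* — last vowel /a/ (an unrounded vowel) → -i → *hazai*.
The last vowel of the causative form *hazai* is /i/, which is a front vowel, so the past-tense suffix is -ibi, giving *hazaiibi*.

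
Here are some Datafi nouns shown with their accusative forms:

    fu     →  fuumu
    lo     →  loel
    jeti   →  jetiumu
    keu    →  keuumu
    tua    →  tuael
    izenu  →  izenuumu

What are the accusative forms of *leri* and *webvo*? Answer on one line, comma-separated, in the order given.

leriumu, webvoel

The pattern is height harmony: -umu when the last vowel of the stem is a high vowel (*fu*, *jeti*, *keu*, *izenu*); -el when the last vowel of the stem is a non-high vowel (*lo*, *tua*).
*leri* — last vowel /i/ (a high vowel) → -umu → *leriumu*.
*webvo* — last vowel /o/ (a non-high vowel) → -el → *webvoel*.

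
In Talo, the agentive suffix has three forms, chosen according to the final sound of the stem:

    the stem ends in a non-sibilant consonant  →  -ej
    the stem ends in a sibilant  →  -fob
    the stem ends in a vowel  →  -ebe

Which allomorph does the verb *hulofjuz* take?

-fob

*hulofjuz*: final sound = /z/, a sibilant → -fob.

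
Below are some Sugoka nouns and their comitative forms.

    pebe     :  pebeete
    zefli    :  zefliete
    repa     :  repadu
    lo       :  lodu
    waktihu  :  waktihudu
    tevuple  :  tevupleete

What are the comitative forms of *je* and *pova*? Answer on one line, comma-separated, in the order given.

jeete, povadu

The alternation tracks the last vowel of the stem — -ete when the last vowel of the stem is a front vowel (*pebe*, *zefli*, *tevuple*); -du when the last vowel of the stem is a back vowel (*repa*, *lo*, *waktihu*).
The last vowel of *je* is /e/, which is a front vowel, so the suffix is -ete, giving *jeete*.
Since the last vowel of *pova* is /a/ (a back vowel), it takes -du, giving *povadu*.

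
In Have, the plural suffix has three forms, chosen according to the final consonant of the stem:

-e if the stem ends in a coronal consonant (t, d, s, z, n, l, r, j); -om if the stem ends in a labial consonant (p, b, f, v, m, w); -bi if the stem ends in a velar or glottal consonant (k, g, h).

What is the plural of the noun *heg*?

Since the final consonant of *heg* is /g/ (velar/glottal), it takes -bi, giving *hegbi*.

hegbi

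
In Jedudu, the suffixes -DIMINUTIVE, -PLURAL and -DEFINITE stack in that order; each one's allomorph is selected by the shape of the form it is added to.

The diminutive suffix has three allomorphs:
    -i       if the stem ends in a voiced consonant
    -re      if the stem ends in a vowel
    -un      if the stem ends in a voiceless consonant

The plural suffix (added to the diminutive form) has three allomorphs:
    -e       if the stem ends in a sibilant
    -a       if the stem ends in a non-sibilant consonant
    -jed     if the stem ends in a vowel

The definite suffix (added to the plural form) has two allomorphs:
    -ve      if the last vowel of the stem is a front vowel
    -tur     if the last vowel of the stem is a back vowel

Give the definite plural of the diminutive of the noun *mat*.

matunatur

*mat* — final sound /t/ (a voiceless consonant) → -un → *matun*.
The diminutive form *matun*: final sound = /n/, a non-sibilant consonant → -a → *matuna*.
The plural form *matuna* — last vowel /a/ (a back vowel) → -tur → *matunatur*.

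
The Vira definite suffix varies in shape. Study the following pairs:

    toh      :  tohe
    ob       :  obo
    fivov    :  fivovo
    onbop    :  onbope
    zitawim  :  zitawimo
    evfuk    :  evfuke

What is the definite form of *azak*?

Looking at the final consonant of each stem: -e when the stem ends in a voiceless consonant (*toh*, *onbop*, *evfuk*); -o when the stem ends in a voiced consonant (*ob*, *fivov*, *zitawim*).
The final consonant of *azak* is /k/, which is voiceless, so the suffix is -e, giving *azake*.

azake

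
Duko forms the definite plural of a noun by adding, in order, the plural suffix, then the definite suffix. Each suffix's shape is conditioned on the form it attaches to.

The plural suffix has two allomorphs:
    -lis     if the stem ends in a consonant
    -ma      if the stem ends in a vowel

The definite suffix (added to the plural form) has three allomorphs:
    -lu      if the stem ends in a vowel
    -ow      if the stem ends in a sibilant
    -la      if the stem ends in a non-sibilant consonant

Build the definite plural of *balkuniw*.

balkuniwlisow

The final sound of *balkuniw* is /w/, which is a consonant, so the plural suffix is -lis, giving *balkuniwlis*.
The final sound of the plural form *balkuniwlis* is /s/, which is a sibilant, so the definite suffix is -ow, giving *balkuniwlisow*.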